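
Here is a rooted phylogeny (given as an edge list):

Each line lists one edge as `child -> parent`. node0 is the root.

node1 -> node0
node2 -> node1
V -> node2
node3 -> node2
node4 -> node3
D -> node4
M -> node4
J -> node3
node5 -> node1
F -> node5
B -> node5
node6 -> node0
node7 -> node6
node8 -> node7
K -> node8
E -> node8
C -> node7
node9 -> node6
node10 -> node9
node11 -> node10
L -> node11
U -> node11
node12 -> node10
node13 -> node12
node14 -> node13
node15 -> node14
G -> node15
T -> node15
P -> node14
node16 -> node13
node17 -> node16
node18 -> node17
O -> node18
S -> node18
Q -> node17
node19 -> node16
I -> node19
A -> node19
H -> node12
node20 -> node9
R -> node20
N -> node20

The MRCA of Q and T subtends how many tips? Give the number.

The MRCA of Q and T is the node subtending (((G,T),P),(((O,S),Q),(I,A))).
That clade contains 8 terminal taxa: A, G, I, O, P, Q, S, T.

8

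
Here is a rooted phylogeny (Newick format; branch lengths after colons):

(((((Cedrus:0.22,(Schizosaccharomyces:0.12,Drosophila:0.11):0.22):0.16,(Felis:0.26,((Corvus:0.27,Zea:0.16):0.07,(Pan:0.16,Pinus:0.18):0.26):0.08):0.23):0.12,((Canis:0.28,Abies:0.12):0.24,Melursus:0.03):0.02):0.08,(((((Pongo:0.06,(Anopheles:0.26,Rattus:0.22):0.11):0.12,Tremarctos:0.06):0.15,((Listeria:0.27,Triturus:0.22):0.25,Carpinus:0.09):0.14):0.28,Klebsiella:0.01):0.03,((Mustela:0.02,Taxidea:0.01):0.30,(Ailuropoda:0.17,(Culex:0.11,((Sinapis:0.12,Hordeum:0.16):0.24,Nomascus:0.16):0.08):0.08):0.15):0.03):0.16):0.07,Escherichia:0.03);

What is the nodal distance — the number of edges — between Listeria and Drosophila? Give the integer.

11

The MRCA of Listeria and Drosophila is the node subtending ((((Cedrus,(Schizosaccharomyces,Drosophila)),(Felis,((Corvus,Zea),(Pan,Pinus)))),((Canis,Abies),Melursus)),(((((Pongo,(Anopheles,Rattus)),Tremarctos),((Listeria,Triturus),Carpinus)),Klebsiella),((Mustela,Taxidea),(Ailuropoda,(Culex,((Sinapis,Hordeum),Nomascus)))))).
From Listeria up to that node: 6 branches. From Drosophila up to the same node: 5 branches. Total: 6 + 5 = 11.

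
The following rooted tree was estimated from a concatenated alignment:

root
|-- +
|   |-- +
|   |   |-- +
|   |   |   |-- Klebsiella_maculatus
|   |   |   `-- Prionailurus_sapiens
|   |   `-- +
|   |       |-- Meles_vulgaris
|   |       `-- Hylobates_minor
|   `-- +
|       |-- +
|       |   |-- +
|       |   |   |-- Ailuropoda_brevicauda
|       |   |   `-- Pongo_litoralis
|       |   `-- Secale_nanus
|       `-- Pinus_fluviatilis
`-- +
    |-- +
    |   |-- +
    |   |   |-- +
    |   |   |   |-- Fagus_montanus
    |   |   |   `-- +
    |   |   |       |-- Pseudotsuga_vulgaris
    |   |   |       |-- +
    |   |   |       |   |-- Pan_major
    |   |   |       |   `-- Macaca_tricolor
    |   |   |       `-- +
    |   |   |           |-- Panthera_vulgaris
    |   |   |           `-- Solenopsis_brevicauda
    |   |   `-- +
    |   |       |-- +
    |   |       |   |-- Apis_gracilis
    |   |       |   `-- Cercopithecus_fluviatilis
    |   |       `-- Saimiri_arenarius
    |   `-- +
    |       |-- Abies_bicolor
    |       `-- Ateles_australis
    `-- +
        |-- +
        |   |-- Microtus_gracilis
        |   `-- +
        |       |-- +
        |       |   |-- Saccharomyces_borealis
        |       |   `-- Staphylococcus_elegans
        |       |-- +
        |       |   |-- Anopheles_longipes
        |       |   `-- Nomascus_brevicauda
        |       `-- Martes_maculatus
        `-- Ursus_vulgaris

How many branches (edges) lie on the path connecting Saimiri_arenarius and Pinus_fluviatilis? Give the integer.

8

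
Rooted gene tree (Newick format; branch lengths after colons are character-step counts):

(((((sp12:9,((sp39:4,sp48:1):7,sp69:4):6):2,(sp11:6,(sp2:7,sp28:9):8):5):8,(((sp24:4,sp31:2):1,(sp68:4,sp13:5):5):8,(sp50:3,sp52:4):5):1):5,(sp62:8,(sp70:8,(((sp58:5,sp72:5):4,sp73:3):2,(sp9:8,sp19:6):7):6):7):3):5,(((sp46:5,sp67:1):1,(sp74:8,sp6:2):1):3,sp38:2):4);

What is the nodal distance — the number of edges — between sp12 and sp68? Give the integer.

7

The MRCA of sp12 and sp68 is the node subtending (((sp12,((sp39,sp48),sp69)),(sp11,(sp2,sp28))),(((sp24,sp31),(sp68,sp13)),(sp50,sp52))).
From sp12 up to that node: 3 branches. From sp68 up to the same node: 4 branches. Total: 3 + 4 = 7.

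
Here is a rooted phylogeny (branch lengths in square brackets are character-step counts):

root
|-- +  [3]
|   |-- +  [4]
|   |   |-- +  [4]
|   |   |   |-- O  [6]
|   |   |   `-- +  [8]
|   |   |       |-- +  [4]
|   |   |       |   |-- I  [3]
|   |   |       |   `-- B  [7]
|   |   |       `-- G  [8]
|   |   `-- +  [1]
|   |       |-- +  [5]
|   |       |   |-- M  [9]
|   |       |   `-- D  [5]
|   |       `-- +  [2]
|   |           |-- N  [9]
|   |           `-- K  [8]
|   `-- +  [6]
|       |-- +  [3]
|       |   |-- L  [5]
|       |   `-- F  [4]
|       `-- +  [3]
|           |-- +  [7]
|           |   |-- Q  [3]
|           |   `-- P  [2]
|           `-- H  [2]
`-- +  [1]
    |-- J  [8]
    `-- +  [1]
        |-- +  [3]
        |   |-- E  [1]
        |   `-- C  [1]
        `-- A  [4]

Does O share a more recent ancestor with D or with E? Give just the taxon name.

D

The MRCA of O and D subtends ((O,((I,B),G)),((M,D),(N,K))) (8 taxa).
The MRCA of O and E is the root, subtending the entire tree (17 taxa).
The first is nested inside the second, so O shares a more recent common ancestor with D.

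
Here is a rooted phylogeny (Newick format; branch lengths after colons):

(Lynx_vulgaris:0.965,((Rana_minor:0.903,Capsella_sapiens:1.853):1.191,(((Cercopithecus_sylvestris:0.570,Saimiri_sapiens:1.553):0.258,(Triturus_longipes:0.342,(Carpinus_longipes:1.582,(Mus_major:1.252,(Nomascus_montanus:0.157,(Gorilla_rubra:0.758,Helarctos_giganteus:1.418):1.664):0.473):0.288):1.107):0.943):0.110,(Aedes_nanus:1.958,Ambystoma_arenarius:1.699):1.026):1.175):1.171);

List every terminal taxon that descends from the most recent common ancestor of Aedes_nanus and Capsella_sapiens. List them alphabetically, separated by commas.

Aedes_nanus, Ambystoma_arenarius, Capsella_sapiens, Carpinus_longipes, Cercopithecus_sylvestris, Gorilla_rubra, Helarctos_giganteus, Mus_major, Nomascus_montanus, Rana_minor, Saimiri_sapiens, Triturus_longipes

Tracing Aedes_nanus: it sits inside (Aedes_nanus,Ambystoma_arenarius).
Tracing Capsella_sapiens: it sits inside (Rana_minor,Capsella_sapiens).
The smallest clade enclosing both is ((Rana_minor,Capsella_sapiens),(((Cercopithecus_sylvestris,Saimiri_sapiens),(Triturus_longipes,(Carpinus_longipes,(Mus_major,(Nomascus_montanus,(Gorilla_rubra,Helarctos_giganteus)))))),(Aedes_nanus,Ambystoma_arenarius))); the answer is its 12 terminal taxa in alphabetical order.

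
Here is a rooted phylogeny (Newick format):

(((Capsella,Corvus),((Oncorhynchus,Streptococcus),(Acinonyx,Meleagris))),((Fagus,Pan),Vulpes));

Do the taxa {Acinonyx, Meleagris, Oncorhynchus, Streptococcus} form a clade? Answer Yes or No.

The most recent common ancestor of these taxa subtends ((Oncorhynchus,Streptococcus),(Acinonyx,Meleagris)).
That clade has exactly 4 tips — every listed taxon and nothing else — so the group is monophyletic.

Yes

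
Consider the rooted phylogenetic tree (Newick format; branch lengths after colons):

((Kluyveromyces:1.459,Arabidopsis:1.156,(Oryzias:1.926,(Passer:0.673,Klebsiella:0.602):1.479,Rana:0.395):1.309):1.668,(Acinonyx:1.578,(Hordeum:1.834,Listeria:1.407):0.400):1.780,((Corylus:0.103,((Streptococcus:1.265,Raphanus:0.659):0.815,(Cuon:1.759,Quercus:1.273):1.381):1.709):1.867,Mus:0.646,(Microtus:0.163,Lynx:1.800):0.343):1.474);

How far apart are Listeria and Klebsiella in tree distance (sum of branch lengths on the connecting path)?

The path runs Listeria → … → MRCA → … → Klebsiella; the MRCA is the root of the tree.
Branch lengths along that path: 1.407 + 0.400 + 1.780 + 1.668 + 1.309 + 1.479 + 0.602 = 8.645.

8.645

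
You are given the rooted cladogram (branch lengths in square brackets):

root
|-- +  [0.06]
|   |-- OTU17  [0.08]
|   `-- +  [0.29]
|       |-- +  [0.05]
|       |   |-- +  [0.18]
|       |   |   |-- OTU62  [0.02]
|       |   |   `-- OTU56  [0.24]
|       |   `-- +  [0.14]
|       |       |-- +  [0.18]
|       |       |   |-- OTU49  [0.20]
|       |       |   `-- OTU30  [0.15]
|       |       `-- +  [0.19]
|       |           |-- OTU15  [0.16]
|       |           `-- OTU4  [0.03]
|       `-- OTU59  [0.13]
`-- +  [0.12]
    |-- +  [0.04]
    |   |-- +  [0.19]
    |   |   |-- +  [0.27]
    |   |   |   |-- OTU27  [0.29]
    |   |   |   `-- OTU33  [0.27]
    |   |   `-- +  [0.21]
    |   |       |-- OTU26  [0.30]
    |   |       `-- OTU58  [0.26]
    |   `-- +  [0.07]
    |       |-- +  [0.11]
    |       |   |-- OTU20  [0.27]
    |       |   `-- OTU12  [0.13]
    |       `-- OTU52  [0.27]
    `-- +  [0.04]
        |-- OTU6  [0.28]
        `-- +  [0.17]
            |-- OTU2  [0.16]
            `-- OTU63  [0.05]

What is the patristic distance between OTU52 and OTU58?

1.00

The path runs OTU52 → … → MRCA → … → OTU58; the MRCA is the node subtending (((OTU27,OTU33),(OTU26,OTU58)),((OTU20,OTU12),OTU52)).
Branch lengths along that path: 0.27 + 0.07 + 0.19 + 0.21 + 0.26 = 1.00.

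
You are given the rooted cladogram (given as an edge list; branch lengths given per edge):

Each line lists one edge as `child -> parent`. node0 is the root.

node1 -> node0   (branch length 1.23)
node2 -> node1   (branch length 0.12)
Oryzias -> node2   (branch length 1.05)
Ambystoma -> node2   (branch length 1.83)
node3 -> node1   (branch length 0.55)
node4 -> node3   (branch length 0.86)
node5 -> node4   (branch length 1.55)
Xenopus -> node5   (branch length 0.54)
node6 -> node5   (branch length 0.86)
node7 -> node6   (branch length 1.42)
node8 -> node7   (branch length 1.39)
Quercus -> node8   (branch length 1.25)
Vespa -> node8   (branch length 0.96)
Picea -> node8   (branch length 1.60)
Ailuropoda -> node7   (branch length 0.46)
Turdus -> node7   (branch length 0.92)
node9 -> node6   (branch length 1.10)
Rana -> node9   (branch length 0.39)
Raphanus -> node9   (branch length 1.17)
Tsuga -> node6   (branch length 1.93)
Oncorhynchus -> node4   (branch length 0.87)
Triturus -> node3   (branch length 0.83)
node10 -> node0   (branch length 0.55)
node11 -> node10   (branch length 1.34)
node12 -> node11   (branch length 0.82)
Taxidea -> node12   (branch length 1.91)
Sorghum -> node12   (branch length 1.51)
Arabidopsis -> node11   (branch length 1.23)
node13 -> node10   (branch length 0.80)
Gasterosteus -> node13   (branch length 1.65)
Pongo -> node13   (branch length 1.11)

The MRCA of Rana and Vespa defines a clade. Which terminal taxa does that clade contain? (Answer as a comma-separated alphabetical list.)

Tracing Rana: it sits inside (Rana,Raphanus).
Tracing Vespa: it sits inside (Quercus,Vespa,Picea).
The smallest clade enclosing both is (((Quercus,Vespa,Picea),Ailuropoda,Turdus),(Rana,Raphanus),Tsuga); the answer is its 8 terminal taxa in alphabetical order.

Ailuropoda, Picea, Quercus, Rana, Raphanus, Tsuga, Turdus, Vespa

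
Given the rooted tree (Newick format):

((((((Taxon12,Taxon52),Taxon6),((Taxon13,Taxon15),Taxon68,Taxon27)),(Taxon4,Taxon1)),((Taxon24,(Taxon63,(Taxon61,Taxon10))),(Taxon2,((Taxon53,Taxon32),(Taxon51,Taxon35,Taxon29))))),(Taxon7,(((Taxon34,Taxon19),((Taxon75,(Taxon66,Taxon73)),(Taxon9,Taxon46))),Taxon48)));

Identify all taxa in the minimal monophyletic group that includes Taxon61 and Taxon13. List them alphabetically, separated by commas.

Taxon1, Taxon10, Taxon12, Taxon13, Taxon15, Taxon2, Taxon24, Taxon27, Taxon29, Taxon32, Taxon35, Taxon4, Taxon51, Taxon52, Taxon53, Taxon6, Taxon61, Taxon63, Taxon68

Tracing Taxon61: it sits inside (Taxon61,Taxon10).
Tracing Taxon13: it sits inside (Taxon13,Taxon15).
The smallest clade enclosing both is (((((Taxon12,Taxon52),Taxon6),((Taxon13,Taxon15),Taxon68,Taxon27)),(Taxon4,Taxon1)),((Taxon24,(Taxon63,(Taxon61,Taxon10))),(Taxon2,((Taxon53,Taxon32),(Taxon51,Taxon35,Taxon29))))); the answer is its 19 terminal taxa in alphabetical order.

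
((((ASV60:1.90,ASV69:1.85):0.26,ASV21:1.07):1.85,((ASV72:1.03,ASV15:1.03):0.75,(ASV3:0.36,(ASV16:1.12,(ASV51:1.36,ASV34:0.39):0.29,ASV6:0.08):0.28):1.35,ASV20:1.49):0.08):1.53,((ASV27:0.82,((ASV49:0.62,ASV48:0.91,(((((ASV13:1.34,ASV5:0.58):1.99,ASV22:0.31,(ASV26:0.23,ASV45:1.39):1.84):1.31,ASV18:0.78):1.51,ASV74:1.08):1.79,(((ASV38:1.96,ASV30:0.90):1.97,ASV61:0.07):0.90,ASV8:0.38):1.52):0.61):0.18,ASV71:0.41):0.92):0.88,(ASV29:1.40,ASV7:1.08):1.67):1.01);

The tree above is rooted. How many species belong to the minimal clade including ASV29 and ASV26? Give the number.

17

The MRCA of ASV29 and ASV26 is the node subtending ((ASV27,((ASV49,ASV48,(((((ASV13,ASV5),ASV22,(ASV26,ASV45)),ASV18),ASV74),(((ASV38,ASV30),ASV61),ASV8))),ASV71)),(ASV29,ASV7)).
That clade contains 17 terminal taxa: ASV13, ASV18, ASV22, ASV26, ASV27, ASV29, ASV30, ASV38, ASV45, ASV48, ASV49, ASV5, ASV61, ASV7, ASV71, ASV74, ASV8.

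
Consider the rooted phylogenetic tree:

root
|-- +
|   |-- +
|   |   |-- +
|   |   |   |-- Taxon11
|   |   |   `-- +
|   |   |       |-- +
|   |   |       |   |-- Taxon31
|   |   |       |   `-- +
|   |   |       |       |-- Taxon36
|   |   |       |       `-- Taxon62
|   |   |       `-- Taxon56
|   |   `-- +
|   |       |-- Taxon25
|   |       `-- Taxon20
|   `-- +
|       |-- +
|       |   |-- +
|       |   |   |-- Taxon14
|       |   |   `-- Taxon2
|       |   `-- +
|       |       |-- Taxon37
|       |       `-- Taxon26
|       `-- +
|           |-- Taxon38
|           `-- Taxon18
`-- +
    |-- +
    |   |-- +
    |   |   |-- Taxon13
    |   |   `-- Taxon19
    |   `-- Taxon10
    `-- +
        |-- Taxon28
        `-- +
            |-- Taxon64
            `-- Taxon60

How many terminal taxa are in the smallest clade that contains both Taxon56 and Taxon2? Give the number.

13

The MRCA of Taxon56 and Taxon2 is the node subtending (((Taxon11,((Taxon31,(Taxon36,Taxon62)),Taxon56)),(Taxon25,Taxon20)),(((Taxon14,Taxon2),(Taxon37,Taxon26)),(Taxon38,Taxon18))).
That clade contains 13 terminal taxa: Taxon11, Taxon14, Taxon18, Taxon2, Taxon20, Taxon25, Taxon26, Taxon31, Taxon36, Taxon37, Taxon38, Taxon56, Taxon62.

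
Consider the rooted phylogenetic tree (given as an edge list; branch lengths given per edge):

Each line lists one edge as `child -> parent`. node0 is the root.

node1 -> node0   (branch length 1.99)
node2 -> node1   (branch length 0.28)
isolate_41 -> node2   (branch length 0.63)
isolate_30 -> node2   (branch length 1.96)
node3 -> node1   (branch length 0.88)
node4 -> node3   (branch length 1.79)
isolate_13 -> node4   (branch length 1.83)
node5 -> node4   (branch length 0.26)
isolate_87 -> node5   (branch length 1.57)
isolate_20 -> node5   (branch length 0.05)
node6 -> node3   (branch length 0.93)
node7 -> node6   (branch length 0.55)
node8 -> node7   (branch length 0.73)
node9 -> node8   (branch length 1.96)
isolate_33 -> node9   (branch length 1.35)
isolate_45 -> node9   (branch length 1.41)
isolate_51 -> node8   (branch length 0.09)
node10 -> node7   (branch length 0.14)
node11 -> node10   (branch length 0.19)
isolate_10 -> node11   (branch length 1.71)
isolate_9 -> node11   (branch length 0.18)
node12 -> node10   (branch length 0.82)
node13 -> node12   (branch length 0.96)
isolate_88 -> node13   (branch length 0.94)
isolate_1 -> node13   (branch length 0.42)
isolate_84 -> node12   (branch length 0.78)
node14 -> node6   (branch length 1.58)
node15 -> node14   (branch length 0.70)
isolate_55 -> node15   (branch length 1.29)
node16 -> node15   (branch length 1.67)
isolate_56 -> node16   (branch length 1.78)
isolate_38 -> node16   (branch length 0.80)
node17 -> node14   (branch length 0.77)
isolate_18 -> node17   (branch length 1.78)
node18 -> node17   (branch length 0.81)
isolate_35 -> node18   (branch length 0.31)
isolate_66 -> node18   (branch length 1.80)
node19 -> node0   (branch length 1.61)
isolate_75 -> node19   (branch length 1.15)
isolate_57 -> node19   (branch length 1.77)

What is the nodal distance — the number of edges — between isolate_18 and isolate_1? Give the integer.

8

The MRCA of isolate_18 and isolate_1 is the node subtending ((((isolate_33,isolate_45),isolate_51),((isolate_10,isolate_9),((isolate_88,isolate_1),isolate_84))),((isolate_55,(isolate_56,isolate_38)),(isolate_18,(isolate_35,isolate_66)))).
From isolate_18 up to that node: 3 branches. From isolate_1 up to the same node: 5 branches. Total: 3 + 5 = 8.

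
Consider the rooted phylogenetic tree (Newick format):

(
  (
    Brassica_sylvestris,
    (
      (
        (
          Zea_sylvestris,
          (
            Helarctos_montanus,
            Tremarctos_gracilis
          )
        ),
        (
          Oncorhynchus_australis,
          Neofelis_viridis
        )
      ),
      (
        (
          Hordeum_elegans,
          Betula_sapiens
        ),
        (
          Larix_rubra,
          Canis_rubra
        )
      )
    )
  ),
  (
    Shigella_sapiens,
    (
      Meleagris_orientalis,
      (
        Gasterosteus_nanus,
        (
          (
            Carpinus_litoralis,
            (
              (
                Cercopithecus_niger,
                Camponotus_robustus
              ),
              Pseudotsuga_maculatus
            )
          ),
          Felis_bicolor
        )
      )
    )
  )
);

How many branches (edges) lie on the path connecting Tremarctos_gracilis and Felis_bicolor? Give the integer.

11

The MRCA of Tremarctos_gracilis and Felis_bicolor is the root of the tree.
From Tremarctos_gracilis up to that node: 6 branches. From Felis_bicolor up to the same node: 5 branches. Total: 6 + 5 = 11.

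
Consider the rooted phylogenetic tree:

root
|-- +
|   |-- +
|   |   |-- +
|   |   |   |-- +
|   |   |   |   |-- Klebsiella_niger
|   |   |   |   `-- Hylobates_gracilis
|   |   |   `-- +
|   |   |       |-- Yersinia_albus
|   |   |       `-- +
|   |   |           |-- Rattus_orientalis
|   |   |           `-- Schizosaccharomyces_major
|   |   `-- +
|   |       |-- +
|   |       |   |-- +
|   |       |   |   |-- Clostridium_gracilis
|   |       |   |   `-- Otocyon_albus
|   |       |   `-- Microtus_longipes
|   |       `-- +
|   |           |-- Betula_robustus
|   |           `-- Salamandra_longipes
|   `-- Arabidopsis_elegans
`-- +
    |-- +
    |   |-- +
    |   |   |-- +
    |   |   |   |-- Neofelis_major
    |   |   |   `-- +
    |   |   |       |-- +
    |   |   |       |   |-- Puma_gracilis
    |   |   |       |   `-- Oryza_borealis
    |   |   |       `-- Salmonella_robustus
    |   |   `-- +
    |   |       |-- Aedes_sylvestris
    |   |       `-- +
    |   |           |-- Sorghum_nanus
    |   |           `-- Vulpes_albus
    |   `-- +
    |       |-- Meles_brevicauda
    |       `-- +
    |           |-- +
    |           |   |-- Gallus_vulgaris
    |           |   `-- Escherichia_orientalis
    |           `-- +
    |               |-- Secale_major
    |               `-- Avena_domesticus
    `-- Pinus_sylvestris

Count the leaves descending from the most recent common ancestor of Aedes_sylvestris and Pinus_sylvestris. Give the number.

13

The MRCA of Aedes_sylvestris and Pinus_sylvestris is the node subtending ((((Neofelis_major,((Puma_gracilis,Oryza_borealis),Salmonella_robustus)),(Aedes_sylvestris,(Sorghum_nanus,Vulpes_albus))),(Meles_brevicauda,((Gallus_vulgaris,Escherichia_orientalis),(Secale_major,Avena_domesticus)))),Pinus_sylvestris).
That clade contains 13 terminal taxa: Aedes_sylvestris, Avena_domesticus, Escherichia_orientalis, Gallus_vulgaris, Meles_brevicauda, Neofelis_major, Oryza_borealis, Pinus_sylvestris, Puma_gracilis, Salmonella_robustus, Secale_major, Sorghum_nanus, Vulpes_albus.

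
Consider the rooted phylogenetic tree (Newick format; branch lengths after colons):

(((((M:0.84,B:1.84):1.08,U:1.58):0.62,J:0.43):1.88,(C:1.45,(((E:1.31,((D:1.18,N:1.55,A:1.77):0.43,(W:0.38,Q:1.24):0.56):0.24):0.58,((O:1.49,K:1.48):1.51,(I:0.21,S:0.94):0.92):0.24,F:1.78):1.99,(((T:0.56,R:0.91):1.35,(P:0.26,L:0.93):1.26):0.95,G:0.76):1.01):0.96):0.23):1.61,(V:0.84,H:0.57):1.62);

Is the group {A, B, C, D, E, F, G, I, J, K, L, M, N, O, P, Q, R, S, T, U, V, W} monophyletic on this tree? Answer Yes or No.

No

The MRCA of the listed taxa is the root, so the smallest clade containing them is the whole tree.
That clade also contains H, which is not in the proposed group, so the group is not monophyletic.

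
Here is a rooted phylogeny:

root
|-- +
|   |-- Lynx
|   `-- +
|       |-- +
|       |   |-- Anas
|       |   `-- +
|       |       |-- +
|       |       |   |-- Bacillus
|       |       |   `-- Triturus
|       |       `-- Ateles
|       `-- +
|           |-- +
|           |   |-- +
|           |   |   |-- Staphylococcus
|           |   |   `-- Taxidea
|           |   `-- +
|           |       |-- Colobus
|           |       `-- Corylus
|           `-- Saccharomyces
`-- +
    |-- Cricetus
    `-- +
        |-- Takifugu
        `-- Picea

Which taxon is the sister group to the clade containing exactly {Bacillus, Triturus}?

Ateles

The clade containing exactly {Bacillus, Triturus} attaches to the tree at the node subtending ((Bacillus,Triturus),Ateles).
The other lineage descending from that same node — the sister group — is the single tip Ateles.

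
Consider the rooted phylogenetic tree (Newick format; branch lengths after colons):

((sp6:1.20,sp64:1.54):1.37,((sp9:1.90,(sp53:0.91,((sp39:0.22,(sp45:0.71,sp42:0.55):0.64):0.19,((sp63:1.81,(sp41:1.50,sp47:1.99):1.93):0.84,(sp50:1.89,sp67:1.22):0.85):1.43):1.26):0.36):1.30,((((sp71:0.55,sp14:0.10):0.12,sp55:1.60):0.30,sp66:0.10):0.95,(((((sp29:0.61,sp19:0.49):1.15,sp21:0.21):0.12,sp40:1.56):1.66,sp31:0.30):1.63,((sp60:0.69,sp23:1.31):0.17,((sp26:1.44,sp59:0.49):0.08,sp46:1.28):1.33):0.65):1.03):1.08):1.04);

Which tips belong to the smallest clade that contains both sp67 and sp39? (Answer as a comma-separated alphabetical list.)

sp39, sp41, sp42, sp45, sp47, sp50, sp63, sp67

Tracing sp67: it sits inside (sp50,sp67).
Tracing sp39: it sits inside (sp39,(sp45,sp42)).
The smallest clade enclosing both is ((sp39,(sp45,sp42)),((sp63,(sp41,sp47)),(sp50,sp67))); the answer is its 8 terminal taxa in alphabetical order.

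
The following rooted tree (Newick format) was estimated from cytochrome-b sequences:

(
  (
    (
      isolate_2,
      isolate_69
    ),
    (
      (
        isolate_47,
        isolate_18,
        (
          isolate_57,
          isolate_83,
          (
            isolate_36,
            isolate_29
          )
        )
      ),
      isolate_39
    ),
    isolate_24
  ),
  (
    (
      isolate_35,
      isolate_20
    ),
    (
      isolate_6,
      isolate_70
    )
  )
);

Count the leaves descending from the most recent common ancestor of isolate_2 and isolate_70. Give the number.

The MRCA of isolate_2 and isolate_70 is the root, so the clade is the entire tree.
That clade contains 14 terminal taxa: isolate_18, isolate_2, isolate_20, isolate_24, isolate_29, isolate_35, isolate_36, isolate_39, isolate_47, isolate_57, isolate_6, isolate_69, isolate_70, isolate_83.

14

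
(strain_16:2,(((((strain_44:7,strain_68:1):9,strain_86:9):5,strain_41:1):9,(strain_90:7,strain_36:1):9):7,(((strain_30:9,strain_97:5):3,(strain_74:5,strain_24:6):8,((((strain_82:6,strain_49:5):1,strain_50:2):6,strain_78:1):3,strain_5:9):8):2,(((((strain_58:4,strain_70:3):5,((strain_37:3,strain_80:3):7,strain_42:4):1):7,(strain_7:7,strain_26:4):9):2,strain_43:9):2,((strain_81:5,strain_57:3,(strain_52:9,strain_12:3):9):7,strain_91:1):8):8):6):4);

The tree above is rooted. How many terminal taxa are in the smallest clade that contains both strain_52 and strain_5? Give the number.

The MRCA of strain_52 and strain_5 is the node subtending (((strain_30,strain_97),(strain_74,strain_24),((((strain_82,strain_49),strain_50),strain_78),strain_5)),(((((strain_58,strain_70),((strain_37,strain_80),strain_42)),(strain_7,strain_26)),strain_43),((strain_81,strain_57,(strain_52,strain_12)),strain_91))).
That clade contains 22 terminal taxa: strain_12, strain_24, strain_26, strain_30, strain_37, strain_42, strain_43, strain_49, strain_5, strain_50, strain_52, strain_57, strain_58, strain_7, strain_70, strain_74, strain_78, strain_80, strain_81, strain_82, strain_91, strain_97.

22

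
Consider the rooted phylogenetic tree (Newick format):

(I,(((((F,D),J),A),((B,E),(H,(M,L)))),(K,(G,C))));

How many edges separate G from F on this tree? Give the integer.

8

The MRCA of G and F is the node subtending (((((F,D),J),A),((B,E),(H,(M,L)))),(K,(G,C))).
From G up to that node: 3 branches. From F up to the same node: 5 branches. Total: 3 + 5 = 8.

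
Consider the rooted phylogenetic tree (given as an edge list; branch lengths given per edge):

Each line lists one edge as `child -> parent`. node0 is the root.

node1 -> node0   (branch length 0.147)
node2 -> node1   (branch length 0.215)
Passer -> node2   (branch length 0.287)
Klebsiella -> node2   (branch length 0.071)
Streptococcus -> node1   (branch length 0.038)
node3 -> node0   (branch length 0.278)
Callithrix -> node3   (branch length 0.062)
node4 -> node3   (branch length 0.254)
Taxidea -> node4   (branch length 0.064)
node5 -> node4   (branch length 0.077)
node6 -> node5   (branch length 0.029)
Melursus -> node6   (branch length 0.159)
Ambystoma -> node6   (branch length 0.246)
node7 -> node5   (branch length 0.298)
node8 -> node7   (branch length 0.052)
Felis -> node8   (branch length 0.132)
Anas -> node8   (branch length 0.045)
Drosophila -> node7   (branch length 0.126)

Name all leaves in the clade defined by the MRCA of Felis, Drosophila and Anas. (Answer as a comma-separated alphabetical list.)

Tracing Felis: it sits inside (Felis,Anas).
Tracing Drosophila: it sits inside ((Felis,Anas),Drosophila).
Tracing Anas: it sits inside (Felis,Anas).
The smallest clade enclosing all 3 is ((Felis,Anas),Drosophila); the answer is its 3 terminal taxa in alphabetical order.

Anas, Drosophila, Felis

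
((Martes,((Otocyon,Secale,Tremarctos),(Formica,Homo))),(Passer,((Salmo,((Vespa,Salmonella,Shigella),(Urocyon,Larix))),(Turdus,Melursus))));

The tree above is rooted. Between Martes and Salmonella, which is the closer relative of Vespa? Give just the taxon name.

The MRCA of Vespa and Salmonella subtends (Vespa,Salmonella,Shigella) (3 taxa).
The MRCA of Vespa and Martes is the root, subtending the entire tree (15 taxa).
The first is nested inside the second, so Vespa shares a more recent common ancestor with Salmonella.

Salmonella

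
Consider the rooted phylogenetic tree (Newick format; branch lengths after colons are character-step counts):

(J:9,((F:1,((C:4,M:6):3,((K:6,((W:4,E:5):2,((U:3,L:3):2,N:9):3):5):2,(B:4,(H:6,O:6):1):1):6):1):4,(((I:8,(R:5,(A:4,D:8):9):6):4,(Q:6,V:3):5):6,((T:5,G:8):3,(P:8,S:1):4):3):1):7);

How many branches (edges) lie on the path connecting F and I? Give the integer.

The MRCA of F and I is the node subtending ((F,((C,M),((K,((W,E),((U,L),N))),(B,(H,O))))),(((I,(R,(A,D))),(Q,V)),((T,G),(P,S)))).
From F up to that node: 2 branches. From I up to the same node: 4 branches. Total: 2 + 4 = 6.

6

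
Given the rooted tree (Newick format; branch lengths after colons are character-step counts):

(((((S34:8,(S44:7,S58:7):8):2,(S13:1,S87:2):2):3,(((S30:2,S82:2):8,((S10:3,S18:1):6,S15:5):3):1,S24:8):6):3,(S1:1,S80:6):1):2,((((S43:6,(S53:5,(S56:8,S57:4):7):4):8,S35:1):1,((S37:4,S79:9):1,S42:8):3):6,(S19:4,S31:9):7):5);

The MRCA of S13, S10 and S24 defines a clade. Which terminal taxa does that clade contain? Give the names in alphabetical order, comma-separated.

S10, S13, S15, S18, S24, S30, S34, S44, S58, S82, S87

Tracing S13: it sits inside (S13,S87).
Tracing S10: it sits inside (S10,S18).
Tracing S24: it sits inside (((S30,S82),((S10,S18),S15)),S24).
The smallest clade enclosing all 3 is (((S34,(S44,S58)),(S13,S87)),(((S30,S82),((S10,S18),S15)),S24)); the answer is its 11 terminal taxa in alphabetical order.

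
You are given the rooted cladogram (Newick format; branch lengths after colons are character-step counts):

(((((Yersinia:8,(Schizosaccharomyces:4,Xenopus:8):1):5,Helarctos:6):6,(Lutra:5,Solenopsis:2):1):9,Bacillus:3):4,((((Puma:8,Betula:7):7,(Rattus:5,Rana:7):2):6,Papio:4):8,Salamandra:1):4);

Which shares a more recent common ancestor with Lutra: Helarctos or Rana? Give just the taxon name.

The MRCA of Lutra and Helarctos subtends (((Yersinia,(Schizosaccharomyces,Xenopus)),Helarctos),(Lutra,Solenopsis)) (6 taxa).
The MRCA of Lutra and Rana is the root, subtending the entire tree (13 taxa).
The first is nested inside the second, so Lutra shares a more recent common ancestor with Helarctos.

Helarctos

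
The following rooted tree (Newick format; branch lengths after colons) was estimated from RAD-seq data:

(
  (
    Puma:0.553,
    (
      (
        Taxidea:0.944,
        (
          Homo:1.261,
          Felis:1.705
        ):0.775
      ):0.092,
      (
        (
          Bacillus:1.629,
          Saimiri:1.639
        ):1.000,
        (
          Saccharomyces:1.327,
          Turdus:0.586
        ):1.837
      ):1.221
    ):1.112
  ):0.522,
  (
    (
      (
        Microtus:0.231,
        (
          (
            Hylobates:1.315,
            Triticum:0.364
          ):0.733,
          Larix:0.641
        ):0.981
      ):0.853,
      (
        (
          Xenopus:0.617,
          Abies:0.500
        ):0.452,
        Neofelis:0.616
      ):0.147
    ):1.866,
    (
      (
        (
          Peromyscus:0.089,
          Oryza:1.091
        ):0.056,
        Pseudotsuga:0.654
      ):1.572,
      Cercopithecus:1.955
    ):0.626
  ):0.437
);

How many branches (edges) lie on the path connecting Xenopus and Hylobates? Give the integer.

7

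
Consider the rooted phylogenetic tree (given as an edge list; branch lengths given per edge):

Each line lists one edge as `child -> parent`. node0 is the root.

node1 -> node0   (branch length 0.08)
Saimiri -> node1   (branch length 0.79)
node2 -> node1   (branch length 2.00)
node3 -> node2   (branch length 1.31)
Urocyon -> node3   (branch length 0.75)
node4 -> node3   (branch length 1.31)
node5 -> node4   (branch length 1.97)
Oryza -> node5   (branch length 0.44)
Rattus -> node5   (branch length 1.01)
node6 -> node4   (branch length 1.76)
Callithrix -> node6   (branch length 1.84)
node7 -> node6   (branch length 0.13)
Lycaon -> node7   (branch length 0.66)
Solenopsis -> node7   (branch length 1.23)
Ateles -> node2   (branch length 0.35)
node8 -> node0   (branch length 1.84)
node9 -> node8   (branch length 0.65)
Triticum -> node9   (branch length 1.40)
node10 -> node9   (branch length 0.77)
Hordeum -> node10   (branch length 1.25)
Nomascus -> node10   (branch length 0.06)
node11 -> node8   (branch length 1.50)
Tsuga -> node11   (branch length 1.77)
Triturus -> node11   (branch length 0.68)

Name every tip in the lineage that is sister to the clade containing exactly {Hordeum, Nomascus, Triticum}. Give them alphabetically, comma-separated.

Triturus, Tsuga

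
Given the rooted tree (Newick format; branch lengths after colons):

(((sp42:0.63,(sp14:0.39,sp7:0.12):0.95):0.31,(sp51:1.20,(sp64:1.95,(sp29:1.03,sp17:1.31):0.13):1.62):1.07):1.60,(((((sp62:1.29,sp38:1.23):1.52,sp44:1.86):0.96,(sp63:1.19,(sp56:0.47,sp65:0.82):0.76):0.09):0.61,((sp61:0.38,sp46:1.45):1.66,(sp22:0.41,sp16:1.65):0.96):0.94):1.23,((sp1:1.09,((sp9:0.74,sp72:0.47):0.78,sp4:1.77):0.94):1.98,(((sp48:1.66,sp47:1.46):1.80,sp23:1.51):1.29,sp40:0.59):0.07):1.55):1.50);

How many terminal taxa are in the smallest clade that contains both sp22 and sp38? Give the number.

10

The MRCA of sp22 and sp38 is the node subtending ((((sp62,sp38),sp44),(sp63,(sp56,sp65))),((sp61,sp46),(sp22,sp16))).
That clade contains 10 terminal taxa: sp16, sp22, sp38, sp44, sp46, sp56, sp61, sp62, sp63, sp65.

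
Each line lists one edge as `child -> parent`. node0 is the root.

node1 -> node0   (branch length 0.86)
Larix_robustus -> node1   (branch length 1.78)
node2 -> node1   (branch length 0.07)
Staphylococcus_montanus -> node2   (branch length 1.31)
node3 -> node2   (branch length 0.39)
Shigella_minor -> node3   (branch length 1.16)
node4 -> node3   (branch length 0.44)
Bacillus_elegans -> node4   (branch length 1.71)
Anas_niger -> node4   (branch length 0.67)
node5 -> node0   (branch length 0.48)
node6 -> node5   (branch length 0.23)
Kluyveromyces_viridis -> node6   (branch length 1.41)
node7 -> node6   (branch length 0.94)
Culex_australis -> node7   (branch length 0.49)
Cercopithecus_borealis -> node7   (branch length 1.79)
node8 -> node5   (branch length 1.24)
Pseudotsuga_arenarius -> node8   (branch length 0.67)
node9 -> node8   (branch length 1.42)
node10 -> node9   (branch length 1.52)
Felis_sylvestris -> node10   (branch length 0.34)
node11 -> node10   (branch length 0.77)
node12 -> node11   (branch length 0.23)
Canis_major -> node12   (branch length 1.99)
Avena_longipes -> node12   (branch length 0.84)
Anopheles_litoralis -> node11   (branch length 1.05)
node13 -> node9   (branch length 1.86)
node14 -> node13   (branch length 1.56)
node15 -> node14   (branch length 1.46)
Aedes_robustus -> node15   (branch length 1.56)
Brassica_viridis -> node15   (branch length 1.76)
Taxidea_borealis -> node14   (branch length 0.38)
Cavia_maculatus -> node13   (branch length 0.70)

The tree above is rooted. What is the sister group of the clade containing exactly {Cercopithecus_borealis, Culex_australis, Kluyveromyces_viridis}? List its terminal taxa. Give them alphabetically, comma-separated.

The clade containing exactly {Cercopithecus_borealis, Culex_australis, Kluyveromyces_viridis} attaches to the tree at the node subtending ((Kluyveromyces_viridis,(Culex_australis,Cercopithecus_borealis)),(Pseudotsuga_arenarius,((Felis_sylvestris,((Canis_major,Avena_longipes),Anopheles_litoralis)),(((Aedes_robustus,Brassica_viridis),Taxidea_borealis),Cavia_maculatus)))).
The other lineage descending from that same node — the sister group — is (Pseudotsuga_arenarius,((Felis_sylvestris,((Canis_major,Avena_longipes),Anopheles_litoralis)),(((Aedes_robustus,Brassica_viridis),Taxidea_borealis),Cavia_maculatus))); its 9 tips in alphabetical order are the answer.

Aedes_robustus, Anopheles_litoralis, Avena_longipes, Brassica_viridis, Canis_major, Cavia_maculatus, Felis_sylvestris, Pseudotsuga_arenarius, Taxidea_borealis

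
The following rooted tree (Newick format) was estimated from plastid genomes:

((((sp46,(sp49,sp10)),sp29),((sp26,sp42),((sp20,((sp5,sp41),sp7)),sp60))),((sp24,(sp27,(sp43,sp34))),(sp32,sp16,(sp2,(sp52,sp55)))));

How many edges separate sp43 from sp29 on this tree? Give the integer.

The MRCA of sp43 and sp29 is the root of the tree.
From sp43 up to that node: 5 branches. From sp29 up to the same node: 3 branches. Total: 5 + 3 = 8.

8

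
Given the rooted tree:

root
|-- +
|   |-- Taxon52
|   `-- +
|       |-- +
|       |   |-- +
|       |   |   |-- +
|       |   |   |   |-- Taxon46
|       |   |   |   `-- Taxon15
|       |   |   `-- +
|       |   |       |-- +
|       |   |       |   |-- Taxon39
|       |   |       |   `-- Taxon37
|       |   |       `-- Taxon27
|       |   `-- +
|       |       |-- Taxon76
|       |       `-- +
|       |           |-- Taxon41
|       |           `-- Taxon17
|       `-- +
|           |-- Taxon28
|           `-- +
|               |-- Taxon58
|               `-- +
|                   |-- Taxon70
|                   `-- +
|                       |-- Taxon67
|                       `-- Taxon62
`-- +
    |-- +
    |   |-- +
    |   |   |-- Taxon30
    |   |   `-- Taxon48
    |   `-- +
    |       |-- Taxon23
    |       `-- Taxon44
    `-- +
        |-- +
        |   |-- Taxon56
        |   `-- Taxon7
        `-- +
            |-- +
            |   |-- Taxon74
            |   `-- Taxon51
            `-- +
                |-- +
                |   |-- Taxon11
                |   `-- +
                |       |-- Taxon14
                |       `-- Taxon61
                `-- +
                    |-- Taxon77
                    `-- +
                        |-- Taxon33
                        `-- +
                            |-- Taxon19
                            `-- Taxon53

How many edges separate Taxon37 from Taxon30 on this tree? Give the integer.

11

The MRCA of Taxon37 and Taxon30 is the root of the tree.
From Taxon37 up to that node: 7 branches. From Taxon30 up to the same node: 4 branches. Total: 7 + 4 = 11.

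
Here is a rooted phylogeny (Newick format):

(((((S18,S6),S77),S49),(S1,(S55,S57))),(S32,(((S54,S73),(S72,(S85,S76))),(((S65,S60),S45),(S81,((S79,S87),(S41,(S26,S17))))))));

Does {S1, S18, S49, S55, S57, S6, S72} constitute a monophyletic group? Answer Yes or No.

No

The MRCA of the listed taxa is the root, so the smallest clade containing them is the whole tree.
That clade also contains S17, S26, S32, S41, S45, S54, S60, S65, S73, S76, S77, S79, S81, S85, S87, which are not in the proposed group, so the group is not monophyletic.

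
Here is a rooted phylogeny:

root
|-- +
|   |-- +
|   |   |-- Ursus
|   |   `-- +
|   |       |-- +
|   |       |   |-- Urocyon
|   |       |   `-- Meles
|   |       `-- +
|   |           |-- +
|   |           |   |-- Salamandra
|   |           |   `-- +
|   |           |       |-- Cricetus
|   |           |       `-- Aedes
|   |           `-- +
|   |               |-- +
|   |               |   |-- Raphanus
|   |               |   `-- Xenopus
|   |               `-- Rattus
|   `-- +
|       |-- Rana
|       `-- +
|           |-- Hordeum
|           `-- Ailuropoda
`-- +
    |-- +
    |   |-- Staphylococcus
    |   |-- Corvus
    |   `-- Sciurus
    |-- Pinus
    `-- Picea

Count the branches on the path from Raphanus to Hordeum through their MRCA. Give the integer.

9

The MRCA of Raphanus and Hordeum is the node subtending ((Ursus,((Urocyon,Meles),((Salamandra,(Cricetus,Aedes)),((Raphanus,Xenopus),Rattus)))),(Rana,(Hordeum,Ailuropoda))).
From Raphanus up to that node: 6 branches. From Hordeum up to the same node: 3 branches. Total: 6 + 3 = 9.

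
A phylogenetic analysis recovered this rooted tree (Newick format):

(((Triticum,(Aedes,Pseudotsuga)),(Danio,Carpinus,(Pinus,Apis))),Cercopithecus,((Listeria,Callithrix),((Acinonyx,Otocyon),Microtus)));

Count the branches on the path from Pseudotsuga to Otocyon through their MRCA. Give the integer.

8

The MRCA of Pseudotsuga and Otocyon is the root of the tree.
From Pseudotsuga up to that node: 4 branches. From Otocyon up to the same node: 4 branches. Total: 4 + 4 = 8.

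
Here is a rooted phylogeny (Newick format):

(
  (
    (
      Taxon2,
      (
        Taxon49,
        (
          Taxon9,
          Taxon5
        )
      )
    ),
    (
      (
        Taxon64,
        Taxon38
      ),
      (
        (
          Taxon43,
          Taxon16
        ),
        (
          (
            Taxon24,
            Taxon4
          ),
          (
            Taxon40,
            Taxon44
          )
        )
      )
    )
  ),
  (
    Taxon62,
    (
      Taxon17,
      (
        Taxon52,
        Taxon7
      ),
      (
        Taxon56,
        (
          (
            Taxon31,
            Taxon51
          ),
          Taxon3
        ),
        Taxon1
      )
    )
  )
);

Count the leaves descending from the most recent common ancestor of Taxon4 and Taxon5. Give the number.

The MRCA of Taxon4 and Taxon5 is the node subtending ((Taxon2,(Taxon49,(Taxon9,Taxon5))),((Taxon64,Taxon38),((Taxon43,Taxon16),((Taxon24,Taxon4),(Taxon40,Taxon44))))).
That clade contains 12 terminal taxa: Taxon16, Taxon2, Taxon24, Taxon38, Taxon4, Taxon40, Taxon43, Taxon44, Taxon49, Taxon5, Taxon64, Taxon9.

12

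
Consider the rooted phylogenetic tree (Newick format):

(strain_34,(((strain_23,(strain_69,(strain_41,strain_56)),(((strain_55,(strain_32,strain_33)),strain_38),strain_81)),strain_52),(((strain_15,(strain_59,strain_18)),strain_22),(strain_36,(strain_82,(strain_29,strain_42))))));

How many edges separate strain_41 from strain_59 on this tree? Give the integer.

10

The MRCA of strain_41 and strain_59 is the node subtending (((strain_23,(strain_69,(strain_41,strain_56)),(((strain_55,(strain_32,strain_33)),strain_38),strain_81)),strain_52),(((strain_15,(strain_59,strain_18)),strain_22),(strain_36,(strain_82,(strain_29,strain_42))))).
From strain_41 up to that node: 5 branches. From strain_59 up to the same node: 5 branches. Total: 5 + 5 = 10.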